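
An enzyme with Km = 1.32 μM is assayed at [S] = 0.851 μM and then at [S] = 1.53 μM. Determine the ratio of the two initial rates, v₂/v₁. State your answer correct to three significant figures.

Since Vmax cancels, v₂/v₁ = [S]₂(Km+[S]₁) / [S]₁(Km+[S]₂).
= 1.53×(1.32+0.851) / (0.851×(1.32+1.53)) = 3.322/2.425 = 1.37.

1.37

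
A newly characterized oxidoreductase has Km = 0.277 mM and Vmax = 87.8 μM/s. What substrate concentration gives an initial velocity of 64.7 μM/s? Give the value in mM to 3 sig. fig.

The required fractional saturation is v/Vmax = 64.7/87.8 = 0.7369.
Then [S]/(Km+[S]) = 0.7369 ⇒ [S] = 0.277 × 0.7369/(1 − 0.7369) = 0.776 mM.

0.776 mM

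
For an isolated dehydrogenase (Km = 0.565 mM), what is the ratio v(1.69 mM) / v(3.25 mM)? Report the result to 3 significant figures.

0.880

Since Vmax cancels, v₂/v₁ = [S]₂(Km+[S]₁) / [S]₁(Km+[S]₂).
= 1.69×(0.565+3.25) / (3.25×(0.565+1.69)) = 6.447/7.329 = 0.880.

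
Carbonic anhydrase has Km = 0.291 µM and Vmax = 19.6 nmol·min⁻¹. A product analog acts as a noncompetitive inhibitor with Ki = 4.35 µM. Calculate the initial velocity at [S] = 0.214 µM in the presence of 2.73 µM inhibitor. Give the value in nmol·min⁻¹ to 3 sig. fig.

5.10 nmol·min⁻¹

α = 1 + [I]/Ki = 1 + 2.73/4.35 = 1.628.
For a noncompetitive inhibitor, Vmax is reduced to Vmax/α while Km is unchanged: Km,app = 0.291 µM, Vmax,app = 12.0 nmol·min⁻¹.
v = Vmax,app·[S]/(Km,app + [S]) = 12.0 × 0.214/(0.291 + 0.214) = 5.10 nmol·min⁻¹.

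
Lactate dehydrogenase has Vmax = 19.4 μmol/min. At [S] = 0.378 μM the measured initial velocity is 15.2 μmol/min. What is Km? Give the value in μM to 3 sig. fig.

v/Vmax = 15.2/19.4 = 0.7835 = [S]/(Km+[S]).
So Km + [S] = [S]/0.7835 = 0.4824 μM, giving Km = 0.4824 − 0.378 = 0.104 μM.

0.104 μM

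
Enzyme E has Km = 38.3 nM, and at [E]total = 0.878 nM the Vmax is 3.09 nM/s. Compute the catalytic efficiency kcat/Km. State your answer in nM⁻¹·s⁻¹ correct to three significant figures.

kcat = Vmax/[E]total = 3.09/0.878 = 3.52 s⁻¹.
kcat/Km = 3.52/38.3 = 0.0919 nM⁻¹·s⁻¹.

0.0919 nM⁻¹·s⁻¹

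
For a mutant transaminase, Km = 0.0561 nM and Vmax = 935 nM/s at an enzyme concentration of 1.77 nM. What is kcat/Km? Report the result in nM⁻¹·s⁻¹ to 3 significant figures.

9420 nM⁻¹·s⁻¹

kcat = Vmax/[E]total = 935/1.77 = 528 s⁻¹.
kcat/Km = 528/0.0561 = 9420 nM⁻¹·s⁻¹.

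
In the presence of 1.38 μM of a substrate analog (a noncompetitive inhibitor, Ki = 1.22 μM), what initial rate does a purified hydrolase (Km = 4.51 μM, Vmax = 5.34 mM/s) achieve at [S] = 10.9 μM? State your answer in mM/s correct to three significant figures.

1.77 mM/s

α = 1 + [I]/Ki = 1 + 1.38/1.22 = 2.131.
For a noncompetitive inhibitor, Vmax is reduced to Vmax/α while Km is unchanged: Km,app = 4.51 μM, Vmax,app = 2.51 mM/s.
v = Vmax,app·[S]/(Km,app + [S]) = 2.51 × 10.9/(4.51 + 10.9) = 1.77 mM/s.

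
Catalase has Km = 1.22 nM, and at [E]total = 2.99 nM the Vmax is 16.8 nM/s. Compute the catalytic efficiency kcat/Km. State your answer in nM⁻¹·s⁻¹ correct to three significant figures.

kcat = Vmax/[E]total = 16.8/2.99 = 5.62 s⁻¹.
kcat/Km = 5.62/1.22 = 4.61 nM⁻¹·s⁻¹.

4.61 nM⁻¹·s⁻¹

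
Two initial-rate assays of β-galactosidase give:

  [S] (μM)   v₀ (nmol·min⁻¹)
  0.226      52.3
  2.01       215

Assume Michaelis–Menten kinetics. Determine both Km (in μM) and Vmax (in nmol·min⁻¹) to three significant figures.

From v = Vmax[S]/(Km+[S]), each point gives Vmax = v(Km+[S])/[S].
Equating: 52.3(Km+0.226)/0.226 = 215(Km+2.01)/2.01.
231.4·Km + 52.3 = 107.0·Km + 215, so (231.4 − 107.0)·Km = 215 − 52.3.
Km = 162.7/124.5 = 1.31 μM; then Vmax = 52.3(1.31+0.226)/0.226 = 355 nmol·min⁻¹.

Km = 1.31 μM; Vmax = 355 nmol·min⁻¹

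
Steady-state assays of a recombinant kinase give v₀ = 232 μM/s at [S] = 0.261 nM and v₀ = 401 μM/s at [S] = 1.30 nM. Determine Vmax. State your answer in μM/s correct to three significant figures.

In reciprocal form, 1/v = (Km/Vmax)·(1/[S]) + 1/Vmax. The two points give (1/[S], 1/v) = (3.831, 0.004310) and (0.7692, 0.002494).
Slope = (0.004310 − 0.002494)/(3.831 − 0.7692) = 0.0005932; intercept = 0.004310 − 0.0005932×3.831 = 0.002037.
Vmax = 1/intercept = 491 μM/s; Km = slope × Vmax = 0.0005932 × 491 = 0.291 nM.

491 μM/s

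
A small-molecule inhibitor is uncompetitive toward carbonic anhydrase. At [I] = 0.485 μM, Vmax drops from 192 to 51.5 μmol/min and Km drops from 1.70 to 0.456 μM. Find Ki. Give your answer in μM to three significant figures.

Uncompetitive: Vmax,app = Vmax/α (and Km,app = Km/α) with α = 1 + [I]/Ki.
α = Vmax/Vmax,app = 192/51.5 = 3.728.
Ki = [I]/(α − 1) = 0.485/2.728 = 0.178 μM.

0.178 μM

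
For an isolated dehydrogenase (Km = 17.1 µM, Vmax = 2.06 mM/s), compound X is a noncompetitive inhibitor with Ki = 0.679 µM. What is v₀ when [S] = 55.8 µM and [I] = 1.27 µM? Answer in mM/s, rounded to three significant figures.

With α = 1 + [I]/Ki = 1 + 1.27/0.679 = 2.870, the noncompetitive rate law is v = (Vmax/α)·[S] / (Km + [S]).
v = (2.06/2.870)×55.8 / (17.1 + 55.8) = 40.05/72.90 = 0.549 mM/s.

0.549 mM/s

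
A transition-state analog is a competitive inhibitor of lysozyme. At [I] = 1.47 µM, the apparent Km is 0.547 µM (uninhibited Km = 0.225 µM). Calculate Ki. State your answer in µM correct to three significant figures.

Competitive: Km,app = α·Km with α = 1 + [I]/Ki.
α = Km,app/Km = 0.547/0.225 = 2.431.
Since α = 1 + [I]/Ki, [I]/Ki = 2.431 − 1 = 1.431 and Ki = 1.47/1.431 = 1.03 µM.

1.03 µM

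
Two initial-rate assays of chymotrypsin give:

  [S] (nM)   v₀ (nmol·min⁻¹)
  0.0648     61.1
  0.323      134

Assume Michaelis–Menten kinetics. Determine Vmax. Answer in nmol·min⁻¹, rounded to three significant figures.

From v = Vmax[S]/(Km+[S]), each point gives Vmax = v(Km+[S])/[S].
Equating: 61.1(Km+0.0648)/0.0648 = 134(Km+0.323)/0.323.
942.9·Km + 61.1 = 414.9·Km + 134, so (942.9 − 414.9)·Km = 134 − 61.1.
Km = 72.90/528.0 = 0.138 nM; then Vmax = 61.1(0.138+0.0648)/0.0648 = 191 nmol·min⁻¹.

191 nmol·min⁻¹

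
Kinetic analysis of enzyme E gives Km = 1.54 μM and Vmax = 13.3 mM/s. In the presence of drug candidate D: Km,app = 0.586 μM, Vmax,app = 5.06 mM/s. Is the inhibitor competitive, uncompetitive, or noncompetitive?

Both Km and Vmax decrease by the same factor (~2.63-fold) — characteristic of uncompetitive inhibition.

uncompetitive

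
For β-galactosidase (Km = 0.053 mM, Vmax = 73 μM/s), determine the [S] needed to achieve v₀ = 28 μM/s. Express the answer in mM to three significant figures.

0.0330 mM

The required fractional saturation is v/Vmax = 28/73 = 0.3836.
Then [S]/(Km+[S]) = 0.3836 ⇒ [S] = 0.053 × 0.3836/(1 − 0.3836) = 0.0330 mM.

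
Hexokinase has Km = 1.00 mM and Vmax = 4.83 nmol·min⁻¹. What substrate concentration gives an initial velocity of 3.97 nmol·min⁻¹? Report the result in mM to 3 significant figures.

4.62 mM

Rearranging v = Vmax[S]/(Km+[S]) gives [S] = Km·v/(Vmax − v).
[S] = 1.00 × 3.97 / (4.83 − 3.97) = 3.970/0.8600 = 4.62 mM.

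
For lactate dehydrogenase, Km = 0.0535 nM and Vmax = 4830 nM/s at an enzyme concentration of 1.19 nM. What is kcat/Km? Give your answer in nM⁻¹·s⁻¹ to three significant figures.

75900 nM⁻¹·s⁻¹

kcat = Vmax/[E]total = 4830/1.19 = 4060 s⁻¹.
kcat/Km = 4060/0.0535 = 75900 nM⁻¹·s⁻¹.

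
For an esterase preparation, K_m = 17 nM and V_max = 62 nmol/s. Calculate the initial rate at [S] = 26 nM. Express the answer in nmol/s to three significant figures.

37.5 nmol/s

v = Vmax·[S]/(Km + [S]) = 62 × 26 / (17 + 26)
  = 1612 / 43.00 = 37.5 nmol/s.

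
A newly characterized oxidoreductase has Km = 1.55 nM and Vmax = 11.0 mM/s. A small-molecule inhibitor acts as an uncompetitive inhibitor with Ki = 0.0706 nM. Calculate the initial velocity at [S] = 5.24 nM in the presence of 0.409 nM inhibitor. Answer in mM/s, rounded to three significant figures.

α = 1 + [I]/Ki = 1 + 0.409/0.0706 = 6.793.
For an uncompetitive inhibitor, both parameters are divided by α, giving Vmax/α and Km/α: Km,app = 0.228 nM, Vmax,app = 1.62 mM/s.
v = Vmax,app·[S]/(Km,app + [S]) = 1.62 × 5.24/(0.228 + 5.24) = 1.55 mM/s.

1.55 mM/s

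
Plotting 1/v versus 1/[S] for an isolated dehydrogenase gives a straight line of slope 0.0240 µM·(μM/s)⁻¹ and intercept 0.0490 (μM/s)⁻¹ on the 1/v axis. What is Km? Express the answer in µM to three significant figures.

0.490 µM

y-intercept = 1/Vmax ⇒ Vmax = 20.4 μM/s; slope = Km/Vmax ⇒ Km = slope × Vmax.
Km = 0.0240 × 20.4 = 0.490 µM.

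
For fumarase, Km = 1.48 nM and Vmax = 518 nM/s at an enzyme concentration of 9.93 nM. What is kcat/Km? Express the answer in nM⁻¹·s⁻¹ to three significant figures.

35.2 nM⁻¹·s⁻¹

kcat = Vmax/[E]total = 518/9.93 = 52.2 s⁻¹.
kcat/Km = 52.2/1.48 = 35.2 nM⁻¹·s⁻¹.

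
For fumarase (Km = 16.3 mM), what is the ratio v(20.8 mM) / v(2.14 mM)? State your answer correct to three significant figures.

4.83

Since Vmax cancels, v₂/v₁ = [S]₂(Km+[S]₁) / [S]₁(Km+[S]₂).
= 20.8×(16.3+2.14) / (2.14×(16.3+20.8)) = 383.6/79.39 = 4.83.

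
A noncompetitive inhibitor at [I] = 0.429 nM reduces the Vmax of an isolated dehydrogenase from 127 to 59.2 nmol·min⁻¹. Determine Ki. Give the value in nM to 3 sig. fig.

0.375 nM

Noncompetitive: Vmax,app = Vmax/α with α = 1 + [I]/Ki.
α = Vmax/Vmax,app = 127/59.2 = 2.145.
Ki = [I]/(α − 1) = 0.429/1.145 = 0.375 nM.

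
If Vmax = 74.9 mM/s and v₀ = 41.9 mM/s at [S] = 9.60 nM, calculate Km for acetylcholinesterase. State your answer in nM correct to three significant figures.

From v = Vmax[S]/(Km+[S]), Km = [S](Vmax − v)/v.
Km = 9.60 × (74.9 − 41.9) / 41.9 = 316.8/41.9 = 7.56 nM.

7.56 nM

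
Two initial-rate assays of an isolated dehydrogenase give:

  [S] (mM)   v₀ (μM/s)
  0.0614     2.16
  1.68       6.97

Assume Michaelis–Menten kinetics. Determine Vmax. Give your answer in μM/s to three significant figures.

In reciprocal form, 1/v = (Km/Vmax)·(1/[S]) + 1/Vmax. The two points give (1/[S], 1/v) = (16.29, 0.4630) and (0.5952, 0.1435).
Slope = (0.4630 − 0.1435)/(16.29 − 0.5952) = 0.02036; intercept = 0.4630 − 0.02036×16.29 = 0.1314.
Vmax = 1/intercept = 7.61 μM/s; Km = slope × Vmax = 0.02036 × 7.61 = 0.155 mM.

7.61 μM/s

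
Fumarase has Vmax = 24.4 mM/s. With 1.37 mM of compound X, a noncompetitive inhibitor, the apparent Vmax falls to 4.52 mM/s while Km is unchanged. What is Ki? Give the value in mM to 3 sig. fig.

Noncompetitive: Vmax,app = Vmax/α with α = 1 + [I]/Ki.
α = Vmax/Vmax,app = 24.4/4.52 = 5.398.
Ki = [I]/(α − 1) = 1.37/4.398 = 0.311 mM.

0.311 mM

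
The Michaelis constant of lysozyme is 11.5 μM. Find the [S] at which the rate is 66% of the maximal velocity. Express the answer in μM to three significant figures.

22.3 μM

v/Vmax = [S]/(Km+[S]) = 0.66, so [S] = Km·0.66/(1 − 0.66) = 11.5 × 1.941.
[S] = 22.3 μM.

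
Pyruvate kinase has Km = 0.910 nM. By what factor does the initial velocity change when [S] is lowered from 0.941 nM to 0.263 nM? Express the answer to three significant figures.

0.441

The fractional saturations are [S]/(Km+[S]) = 0.941/1.851 = 0.5084 and 0.263/1.173 = 0.2242.
v₂/v₁ is just their ratio: 0.2242/0.5084 = 0.441.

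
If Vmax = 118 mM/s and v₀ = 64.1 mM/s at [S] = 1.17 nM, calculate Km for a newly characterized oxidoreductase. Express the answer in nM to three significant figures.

From v = Vmax[S]/(Km+[S]), Km = [S](Vmax − v)/v.
Km = 1.17 × (118 − 64.1) / 64.1 = 63.06/64.1 = 0.984 nM.

0.984 nM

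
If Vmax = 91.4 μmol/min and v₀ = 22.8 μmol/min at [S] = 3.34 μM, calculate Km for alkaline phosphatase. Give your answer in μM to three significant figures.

v/Vmax = 22.8/91.4 = 0.2495 = [S]/(Km+[S]).
So Km + [S] = [S]/0.2495 = 13.39 μM, giving Km = 13.39 − 3.34 = 10.0 μM.

10.0 μM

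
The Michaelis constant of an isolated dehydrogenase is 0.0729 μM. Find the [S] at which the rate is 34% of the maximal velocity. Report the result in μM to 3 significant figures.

0.0376 μM

v/Vmax = [S]/(Km+[S]) = 0.34, so [S] = Km·0.34/(1 − 0.34) = 0.0729 × 0.5152.
[S] = 0.0376 μM.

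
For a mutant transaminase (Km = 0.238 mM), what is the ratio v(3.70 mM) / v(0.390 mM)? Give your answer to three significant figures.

Since Vmax cancels, v₂/v₁ = [S]₂(Km+[S]₁) / [S]₁(Km+[S]₂).
= 3.70×(0.238+0.390) / (0.390×(0.238+3.70)) = 2.324/1.536 = 1.51.

1.51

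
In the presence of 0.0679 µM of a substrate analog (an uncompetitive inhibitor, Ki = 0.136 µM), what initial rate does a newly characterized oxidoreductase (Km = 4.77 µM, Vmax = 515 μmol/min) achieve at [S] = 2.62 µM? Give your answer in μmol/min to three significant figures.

155 μmol/min

α = 1 + [I]/Ki = 1 + 0.0679/0.136 = 1.499.
For an uncompetitive inhibitor, both parameters are divided by α, giving Vmax/α and Km/α: Km,app = 3.18 µM, Vmax,app = 344 μmol/min.
v = Vmax,app·[S]/(Km,app + [S]) = 344 × 2.62/(3.18 + 2.62) = 155 μmol/min.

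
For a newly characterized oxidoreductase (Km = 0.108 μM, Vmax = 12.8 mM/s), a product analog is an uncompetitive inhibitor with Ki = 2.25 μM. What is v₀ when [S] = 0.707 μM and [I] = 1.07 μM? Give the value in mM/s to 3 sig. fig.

α = 1 + [I]/Ki = 1 + 1.07/2.25 = 1.476.
For an uncompetitive inhibitor, both parameters are divided by α, giving Vmax/α and Km/α: Km,app = 0.0732 μM, Vmax,app = 8.67 mM/s.
v = Vmax,app·[S]/(Km,app + [S]) = 8.67 × 0.707/(0.0732 + 0.707) = 7.86 mM/s.

7.86 mM/s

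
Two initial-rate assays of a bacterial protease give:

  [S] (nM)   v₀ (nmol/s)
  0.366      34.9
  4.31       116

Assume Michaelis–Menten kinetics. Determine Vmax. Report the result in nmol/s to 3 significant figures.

148 nmol/s

From v = Vmax[S]/(Km+[S]), each point gives Vmax = v(Km+[S])/[S].
Equating: 34.9(Km+0.366)/0.366 = 116(Km+4.31)/4.31.
95.36·Km + 34.9 = 26.91·Km + 116, so (95.36 − 26.91)·Km = 116 − 34.9.
Km = 81.10/68.44 = 1.18 nM; then Vmax = 34.9(1.18+0.366)/0.366 = 148 nmol/s.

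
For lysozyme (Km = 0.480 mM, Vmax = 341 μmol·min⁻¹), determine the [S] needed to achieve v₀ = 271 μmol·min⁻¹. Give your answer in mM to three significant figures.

The required fractional saturation is v/Vmax = 271/341 = 0.7947.
Then [S]/(Km+[S]) = 0.7947 ⇒ [S] = 0.480 × 0.7947/(1 − 0.7947) = 1.86 mM.

1.86 mM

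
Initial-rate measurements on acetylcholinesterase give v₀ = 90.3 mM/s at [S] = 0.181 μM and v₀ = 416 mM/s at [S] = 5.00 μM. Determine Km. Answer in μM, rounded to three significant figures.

0.784 μM

From v = Vmax[S]/(Km+[S]), each point gives Vmax = v(Km+[S])/[S].
Equating: 90.3(Km+0.181)/0.181 = 416(Km+5.00)/5.00.
498.9·Km + 90.3 = 83.20·Km + 416, so (498.9 − 83.20)·Km = 416 − 90.3.
Km = 325.7/415.7 = 0.784 μM; then Vmax = 90.3(0.784+0.181)/0.181 = 481 mM/s.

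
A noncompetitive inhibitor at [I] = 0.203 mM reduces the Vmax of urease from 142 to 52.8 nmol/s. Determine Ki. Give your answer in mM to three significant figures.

Noncompetitive: Vmax,app = Vmax/α with α = 1 + [I]/Ki.
α = Vmax/Vmax,app = 142/52.8 = 2.689.
Ki = [I]/(α − 1) = 0.203/1.689 = 0.120 mM.

0.120 mM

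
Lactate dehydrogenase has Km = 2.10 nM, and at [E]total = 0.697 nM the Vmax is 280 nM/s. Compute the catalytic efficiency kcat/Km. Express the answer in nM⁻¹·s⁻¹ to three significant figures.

191 nM⁻¹·s⁻¹

kcat = Vmax/[E]total = 280/0.697 = 402 s⁻¹.
kcat/Km = 402/2.10 = 191 nM⁻¹·s⁻¹.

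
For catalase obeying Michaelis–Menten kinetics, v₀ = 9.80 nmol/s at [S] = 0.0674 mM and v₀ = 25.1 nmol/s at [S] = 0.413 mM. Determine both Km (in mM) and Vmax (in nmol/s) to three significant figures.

Km = 0.181 mM; Vmax = 36.1 nmol/s

From v = Vmax[S]/(Km+[S]), each point gives Vmax = v(Km+[S])/[S].
Equating: 9.80(Km+0.0674)/0.0674 = 25.1(Km+0.413)/0.413.
145.4·Km + 9.80 = 60.77·Km + 25.1, so (145.4 − 60.77)·Km = 25.1 − 9.80.
Km = 15.30/84.63 = 0.181 mM; then Vmax = 9.80(0.181+0.0674)/0.0674 = 36.1 nmol/s.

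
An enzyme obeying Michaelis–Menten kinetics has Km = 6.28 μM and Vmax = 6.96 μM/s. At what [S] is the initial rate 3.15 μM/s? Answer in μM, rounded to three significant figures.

Rearranging v = Vmax[S]/(Km+[S]) gives [S] = Km·v/(Vmax − v).
[S] = 6.28 × 3.15 / (6.96 − 3.15) = 19.78/3.810 = 5.19 μM.

5.19 μM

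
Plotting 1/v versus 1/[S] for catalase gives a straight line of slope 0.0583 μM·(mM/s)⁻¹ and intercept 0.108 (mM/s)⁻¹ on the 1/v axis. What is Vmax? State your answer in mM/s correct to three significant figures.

9.26 mM/s

The y-intercept of a Lineweaver–Burk plot equals 1/Vmax, so Vmax = 1/0.108 = 9.26 mM/s.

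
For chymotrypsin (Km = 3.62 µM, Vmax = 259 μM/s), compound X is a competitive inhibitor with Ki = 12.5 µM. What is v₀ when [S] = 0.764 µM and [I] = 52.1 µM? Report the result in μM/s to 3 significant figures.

10.2 μM/s

With α = 1 + [I]/Ki = 1 + 52.1/12.5 = 5.168, the competitive rate law is v = Vmax[S] / (αKm + [S]).
v = 259×0.764 / (5.168×3.62 + 0.764) = 197.9/19.47 = 10.2 μM/s.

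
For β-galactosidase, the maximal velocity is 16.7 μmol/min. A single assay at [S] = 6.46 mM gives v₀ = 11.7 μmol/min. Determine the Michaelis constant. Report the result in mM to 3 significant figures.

From v = Vmax[S]/(Km+[S]), Km = [S](Vmax − v)/v.
Km = 6.46 × (16.7 − 11.7) / 11.7 = 32.30/11.7 = 2.76 mM.

2.76 mM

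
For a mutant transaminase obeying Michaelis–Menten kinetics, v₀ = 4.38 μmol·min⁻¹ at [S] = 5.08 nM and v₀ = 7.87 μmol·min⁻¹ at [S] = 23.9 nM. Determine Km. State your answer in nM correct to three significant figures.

In reciprocal form, 1/v = (Km/Vmax)·(1/[S]) + 1/Vmax. The two points give (1/[S], 1/v) = (0.1969, 0.2283) and (0.04184, 0.1271).
Slope = (0.2283 − 0.1271)/(0.1969 − 0.04184) = 0.6532; intercept = 0.2283 − 0.6532×0.1969 = 0.09974.
Vmax = 1/intercept = 10.0 μmol·min⁻¹; Km = slope × Vmax = 0.6532 × 10.0 = 6.55 nM.

6.55 nM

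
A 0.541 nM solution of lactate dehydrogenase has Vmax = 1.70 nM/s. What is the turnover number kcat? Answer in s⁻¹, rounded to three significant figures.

3.14 s⁻¹

kcat = Vmax/[E]total = 1.70 nM/s / 0.541 nM = 3.14 s⁻¹.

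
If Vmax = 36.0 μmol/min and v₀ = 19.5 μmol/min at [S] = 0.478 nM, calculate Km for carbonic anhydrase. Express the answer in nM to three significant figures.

From v = Vmax[S]/(Km+[S]), Km = [S](Vmax − v)/v.
Km = 0.478 × (36.0 − 19.5) / 19.5 = 7.887/19.5 = 0.404 nM.

0.404 nM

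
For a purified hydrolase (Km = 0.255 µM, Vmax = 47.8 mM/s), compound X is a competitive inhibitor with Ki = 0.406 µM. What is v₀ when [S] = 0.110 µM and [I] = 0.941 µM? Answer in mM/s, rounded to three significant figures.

5.50 mM/s

α = 1 + [I]/Ki = 1 + 0.941/0.406 = 3.318.
For a competitive inhibitor, Vmax is unchanged and the apparent Km becomes α·Km: Km,app = 0.846 µM, Vmax,app = 47.8 mM/s.
v = Vmax,app·[S]/(Km,app + [S]) = 47.8 × 0.110/(0.846 + 0.110) = 5.50 mM/s.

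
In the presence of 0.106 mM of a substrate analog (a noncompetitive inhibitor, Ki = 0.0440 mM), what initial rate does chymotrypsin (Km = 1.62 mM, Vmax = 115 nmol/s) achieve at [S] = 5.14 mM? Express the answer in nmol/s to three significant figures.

α = 1 + [I]/Ki = 1 + 0.106/0.0440 = 3.409.
For a noncompetitive inhibitor, Vmax is reduced to Vmax/α while Km is unchanged: Km,app = 1.62 mM, Vmax,app = 33.7 nmol/s.
v = Vmax,app·[S]/(Km,app + [S]) = 33.7 × 5.14/(1.62 + 5.14) = 25.6 nmol/s.

25.6 nmol/s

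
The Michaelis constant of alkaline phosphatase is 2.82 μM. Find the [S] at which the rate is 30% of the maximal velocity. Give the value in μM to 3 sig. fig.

v/Vmax = [S]/(Km+[S]) = 0.3, so [S] = Km·0.3/(1 − 0.3) = 2.82 × 0.4286.
[S] = 1.21 μM.

1.21 μM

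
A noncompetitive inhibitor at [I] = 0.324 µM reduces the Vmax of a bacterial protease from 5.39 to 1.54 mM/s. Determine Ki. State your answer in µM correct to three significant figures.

0.130 µM

Noncompetitive: Vmax,app = Vmax/α with α = 1 + [I]/Ki.
α = Vmax/Vmax,app = 5.39/1.54 = 3.500.
Since α = 1 + [I]/Ki, [I]/Ki = 3.500 − 1 = 2.500 and Ki = 0.324/2.500 = 0.130 µM.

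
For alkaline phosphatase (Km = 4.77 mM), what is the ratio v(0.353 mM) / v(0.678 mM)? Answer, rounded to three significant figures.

Since Vmax cancels, v₂/v₁ = [S]₂(Km+[S]₁) / [S]₁(Km+[S]₂).
= 0.353×(4.77+0.678) / (0.678×(4.77+0.353)) = 1.923/3.473 = 0.554.

0.554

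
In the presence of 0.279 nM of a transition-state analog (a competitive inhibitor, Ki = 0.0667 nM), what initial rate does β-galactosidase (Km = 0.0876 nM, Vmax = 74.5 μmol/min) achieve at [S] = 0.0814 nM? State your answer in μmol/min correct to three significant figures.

11.3 μmol/min

α = 1 + [I]/Ki = 1 + 0.279/0.0667 = 5.183.
For a competitive inhibitor, Vmax is unchanged and the apparent Km becomes α·Km: Km,app = 0.454 nM, Vmax,app = 74.5 μmol/min.
v = Vmax,app·[S]/(Km,app + [S]) = 74.5 × 0.0814/(0.454 + 0.0814) = 11.3 μmol/min.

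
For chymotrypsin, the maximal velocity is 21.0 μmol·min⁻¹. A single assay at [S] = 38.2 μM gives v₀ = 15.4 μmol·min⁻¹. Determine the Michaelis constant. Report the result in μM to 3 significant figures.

From v = Vmax[S]/(Km+[S]), Km = [S](Vmax − v)/v.
Km = 38.2 × (21.0 − 15.4) / 15.4 = 213.9/15.4 = 13.9 μM.

13.9 μM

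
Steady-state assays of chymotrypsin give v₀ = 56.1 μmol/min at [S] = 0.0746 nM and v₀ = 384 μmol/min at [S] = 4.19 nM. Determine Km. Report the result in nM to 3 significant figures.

0.497 nM

In reciprocal form, 1/v = (Km/Vmax)·(1/[S]) + 1/Vmax. The two points give (1/[S], 1/v) = (13.40, 0.01783) and (0.2387, 0.002604).
Slope = (0.01783 − 0.002604)/(13.40 − 0.2387) = 0.001156; intercept = 0.01783 − 0.001156×13.40 = 0.002328.
Vmax = 1/intercept = 430 μmol/min; Km = slope × Vmax = 0.001156 × 430 = 0.497 nM.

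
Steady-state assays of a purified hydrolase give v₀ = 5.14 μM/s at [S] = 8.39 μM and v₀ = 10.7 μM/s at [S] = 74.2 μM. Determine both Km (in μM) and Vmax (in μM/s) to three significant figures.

In reciprocal form, 1/v = (Km/Vmax)·(1/[S]) + 1/Vmax. The two points give (1/[S], 1/v) = (0.1192, 0.1946) and (0.01348, 0.09346).
Slope = (0.1946 − 0.09346)/(0.1192 − 0.01348) = 0.9563; intercept = 0.1946 − 0.9563×0.1192 = 0.08057.
Vmax = 1/intercept = 12.4 μM/s; Km = slope × Vmax = 0.9563 × 12.4 = 11.9 μM.

Km = 11.9 μM; Vmax = 12.4 μM/s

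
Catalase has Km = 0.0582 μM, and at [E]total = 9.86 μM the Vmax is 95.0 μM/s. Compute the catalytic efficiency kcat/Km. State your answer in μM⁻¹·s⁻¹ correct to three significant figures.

166 μM⁻¹·s⁻¹

kcat = Vmax/[E]total = 95.0/9.86 = 9.63 s⁻¹.
kcat/Km = 9.63/0.0582 = 166 μM⁻¹·s⁻¹.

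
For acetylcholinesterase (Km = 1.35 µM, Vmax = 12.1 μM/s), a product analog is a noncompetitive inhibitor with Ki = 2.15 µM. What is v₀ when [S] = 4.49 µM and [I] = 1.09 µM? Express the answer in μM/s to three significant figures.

α = 1 + [I]/Ki = 1 + 1.09/2.15 = 1.507.
For a noncompetitive inhibitor, Vmax is reduced to Vmax/α while Km is unchanged: Km,app = 1.35 µM, Vmax,app = 8.03 μM/s.
v = Vmax,app·[S]/(Km,app + [S]) = 8.03 × 4.49/(1.35 + 4.49) = 6.17 μM/s.

6.17 μM/s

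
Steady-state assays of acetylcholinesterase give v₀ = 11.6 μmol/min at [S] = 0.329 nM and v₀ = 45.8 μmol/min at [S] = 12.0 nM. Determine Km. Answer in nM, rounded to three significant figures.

In reciprocal form, 1/v = (Km/Vmax)·(1/[S]) + 1/Vmax. The two points give (1/[S], 1/v) = (3.040, 0.08621) and (0.08333, 0.02183).
Slope = (0.08621 − 0.02183)/(3.040 − 0.08333) = 0.02178; intercept = 0.08621 − 0.02178×3.040 = 0.02002.
Vmax = 1/intercept = 50.0 μmol/min; Km = slope × Vmax = 0.02178 × 50.0 = 1.09 nM.

1.09 nM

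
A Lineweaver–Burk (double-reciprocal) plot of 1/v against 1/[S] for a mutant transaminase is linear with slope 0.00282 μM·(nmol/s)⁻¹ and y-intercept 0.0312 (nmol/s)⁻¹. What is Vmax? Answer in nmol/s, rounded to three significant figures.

The y-intercept of a Lineweaver–Burk plot equals 1/Vmax, so Vmax = 1/0.0312 = 32.1 nmol/s.

32.1 nmol/s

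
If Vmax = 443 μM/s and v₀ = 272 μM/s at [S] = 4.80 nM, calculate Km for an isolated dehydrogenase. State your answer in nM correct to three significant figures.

v/Vmax = 272/443 = 0.6140 = [S]/(Km+[S]).
So Km + [S] = [S]/0.6140 = 7.818 nM, giving Km = 7.818 − 4.80 = 3.02 nM.

3.02 nM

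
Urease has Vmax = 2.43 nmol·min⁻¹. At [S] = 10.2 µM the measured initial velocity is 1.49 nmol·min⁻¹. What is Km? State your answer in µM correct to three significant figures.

6.43 µM

From v = Vmax[S]/(Km+[S]), Km = [S](Vmax − v)/v.
Km = 10.2 × (2.43 − 1.49) / 1.49 = 9.588/1.49 = 6.43 µM.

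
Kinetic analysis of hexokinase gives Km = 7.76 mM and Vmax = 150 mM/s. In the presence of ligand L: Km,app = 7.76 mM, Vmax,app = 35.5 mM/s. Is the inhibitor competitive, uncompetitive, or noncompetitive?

Vmax decreases (150 → 35.5 mM/s) while Km is unchanged — pure noncompetitive inhibition.

noncompetitive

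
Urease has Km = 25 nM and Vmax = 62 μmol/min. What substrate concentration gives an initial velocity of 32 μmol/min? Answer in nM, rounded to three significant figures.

The required fractional saturation is v/Vmax = 32/62 = 0.5161.
Then [S]/(Km+[S]) = 0.5161 ⇒ [S] = 25 × 0.5161/(1 − 0.5161) = 26.7 nM.

26.7 nM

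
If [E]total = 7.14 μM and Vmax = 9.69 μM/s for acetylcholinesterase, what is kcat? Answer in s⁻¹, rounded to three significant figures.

1.36 s⁻¹

kcat = Vmax/[E]total = 9.69 μM/s / 7.14 μM = 1.36 s⁻¹.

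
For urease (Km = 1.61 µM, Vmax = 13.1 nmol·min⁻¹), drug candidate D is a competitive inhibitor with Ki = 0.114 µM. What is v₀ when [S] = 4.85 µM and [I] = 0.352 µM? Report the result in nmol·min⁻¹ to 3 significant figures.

5.56 nmol·min⁻¹

With α = 1 + [I]/Ki = 1 + 0.352/0.114 = 4.088, the competitive rate law is v = Vmax[S] / (αKm + [S]).
v = 13.1×4.85 / (4.088×1.61 + 4.85) = 63.54/11.43 = 5.56 nmol·min⁻¹.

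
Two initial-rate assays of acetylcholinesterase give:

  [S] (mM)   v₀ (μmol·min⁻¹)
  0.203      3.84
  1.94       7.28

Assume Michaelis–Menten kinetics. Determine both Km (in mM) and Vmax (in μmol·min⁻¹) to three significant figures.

Km = 0.227 mM; Vmax = 8.13 μmol·min⁻¹

From v = Vmax[S]/(Km+[S]), each point gives Vmax = v(Km+[S])/[S].
Equating: 3.84(Km+0.203)/0.203 = 7.28(Km+1.94)/1.94.
18.92·Km + 3.84 = 3.753·Km + 7.28, so (18.92 − 3.753)·Km = 7.28 − 3.84.
Km = 3.440/15.16 = 0.227 mM; then Vmax = 3.84(0.227+0.203)/0.203 = 8.13 μmol·min⁻¹.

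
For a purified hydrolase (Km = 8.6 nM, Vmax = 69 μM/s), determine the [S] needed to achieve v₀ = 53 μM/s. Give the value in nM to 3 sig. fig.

The required fractional saturation is v/Vmax = 53/69 = 0.7681.
Then [S]/(Km+[S]) = 0.7681 ⇒ [S] = 8.6 × 0.7681/(1 − 0.7681) = 28.5 nM.

28.5 nM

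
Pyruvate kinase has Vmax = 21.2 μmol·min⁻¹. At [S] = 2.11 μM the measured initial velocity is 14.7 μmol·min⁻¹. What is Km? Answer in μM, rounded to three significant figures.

0.933 μM

v/Vmax = 14.7/21.2 = 0.6934 = [S]/(Km+[S]).
So Km + [S] = [S]/0.6934 = 3.043 μM, giving Km = 3.043 − 2.11 = 0.933 μM.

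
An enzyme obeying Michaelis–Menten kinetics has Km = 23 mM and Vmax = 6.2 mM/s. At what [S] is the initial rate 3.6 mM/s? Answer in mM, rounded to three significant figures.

31.8 mM

Rearranging v = Vmax[S]/(Km+[S]) gives [S] = Km·v/(Vmax − v).
[S] = 23 × 3.6 / (6.2 − 3.6) = 82.80/2.600 = 31.8 mM.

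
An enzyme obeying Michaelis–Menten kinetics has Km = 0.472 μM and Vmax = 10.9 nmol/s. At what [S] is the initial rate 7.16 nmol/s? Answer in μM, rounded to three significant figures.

The required fractional saturation is v/Vmax = 7.16/10.9 = 0.6569.
Then [S]/(Km+[S]) = 0.6569 ⇒ [S] = 0.472 × 0.6569/(1 − 0.6569) = 0.904 μM.

0.904 μM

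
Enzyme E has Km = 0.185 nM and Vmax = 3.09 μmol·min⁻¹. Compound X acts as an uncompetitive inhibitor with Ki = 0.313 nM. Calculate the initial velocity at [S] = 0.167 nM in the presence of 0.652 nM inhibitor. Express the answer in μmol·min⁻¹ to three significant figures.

0.737 μmol·min⁻¹

With α = 1 + [I]/Ki = 1 + 0.652/0.313 = 3.083, the uncompetitive rate law is v = (Vmax/α)·[S] / (Km/α + [S]).
v = (3.09/3.083)×0.167 / (0.185/3.083 + 0.167) = 0.1674/0.2270 = 0.737 μmol·min⁻¹.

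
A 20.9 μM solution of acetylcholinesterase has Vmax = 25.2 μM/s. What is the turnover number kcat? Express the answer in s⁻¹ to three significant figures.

kcat = Vmax/[E]total = 25.2 μM/s / 20.9 μM = 1.21 s⁻¹.

1.21 s⁻¹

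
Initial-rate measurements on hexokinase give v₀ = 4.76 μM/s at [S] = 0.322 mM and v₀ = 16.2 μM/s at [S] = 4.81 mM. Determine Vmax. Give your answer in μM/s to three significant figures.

From v = Vmax[S]/(Km+[S]), each point gives Vmax = v(Km+[S])/[S].
Equating: 4.76(Km+0.322)/0.322 = 16.2(Km+4.81)/4.81.
14.78·Km + 4.76 = 3.368·Km + 16.2, so (14.78 − 3.368)·Km = 16.2 − 4.76.
Km = 11.44/11.41 = 1.00 mM; then Vmax = 4.76(1.00+0.322)/0.322 = 19.6 μM/s.

19.6 μM/s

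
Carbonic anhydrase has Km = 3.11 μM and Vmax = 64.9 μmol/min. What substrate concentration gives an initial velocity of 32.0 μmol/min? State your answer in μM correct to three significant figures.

The required fractional saturation is v/Vmax = 32.0/64.9 = 0.4931.
Then [S]/(Km+[S]) = 0.4931 ⇒ [S] = 3.11 × 0.4931/(1 − 0.4931) = 3.02 μM.

3.02 μM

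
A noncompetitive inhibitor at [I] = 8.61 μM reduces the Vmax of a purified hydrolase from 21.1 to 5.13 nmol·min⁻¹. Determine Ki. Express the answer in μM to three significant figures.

2.77 μM

Noncompetitive: Vmax,app = Vmax/α with α = 1 + [I]/Ki.
α = Vmax/Vmax,app = 21.1/5.13 = 4.113.
Ki = [I]/(α − 1) = 8.61/3.113 = 2.77 μM.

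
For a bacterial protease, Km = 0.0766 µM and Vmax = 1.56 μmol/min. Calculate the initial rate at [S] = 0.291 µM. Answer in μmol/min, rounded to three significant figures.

1.23 μmol/min

v = Vmax·[S]/(Km + [S]) = 1.56 × 0.291 / (0.0766 + 0.291)
  = 0.4540 / 0.3676 = 1.23 μmol/min.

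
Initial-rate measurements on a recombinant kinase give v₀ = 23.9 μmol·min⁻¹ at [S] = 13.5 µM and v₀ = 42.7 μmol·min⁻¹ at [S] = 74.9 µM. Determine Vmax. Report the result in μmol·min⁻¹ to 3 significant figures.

51.6 μmol·min⁻¹

From v = Vmax[S]/(Km+[S]), each point gives Vmax = v(Km+[S])/[S].
Equating: 23.9(Km+13.5)/13.5 = 42.7(Km+74.9)/74.9.
1.770·Km + 23.9 = 0.5701·Km + 42.7, so (1.770 − 0.5701)·Km = 42.7 − 23.9.
Km = 18.80/1.200 = 15.7 µM; then Vmax = 23.9(15.7+13.5)/13.5 = 51.6 μmol·min⁻¹.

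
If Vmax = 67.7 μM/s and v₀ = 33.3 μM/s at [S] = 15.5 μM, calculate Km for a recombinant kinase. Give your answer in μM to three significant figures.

16.0 μM

v/Vmax = 33.3/67.7 = 0.4919 = [S]/(Km+[S]).
So Km + [S] = [S]/0.4919 = 31.51 μM, giving Km = 31.51 − 15.5 = 16.0 μM.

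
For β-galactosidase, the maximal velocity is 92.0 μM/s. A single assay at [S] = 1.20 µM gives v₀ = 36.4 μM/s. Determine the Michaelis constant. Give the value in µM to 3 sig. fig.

1.83 µM

v/Vmax = 36.4/92.0 = 0.3957 = [S]/(Km+[S]).
So Km + [S] = [S]/0.3957 = 3.033 µM, giving Km = 3.033 − 1.20 = 1.83 µM.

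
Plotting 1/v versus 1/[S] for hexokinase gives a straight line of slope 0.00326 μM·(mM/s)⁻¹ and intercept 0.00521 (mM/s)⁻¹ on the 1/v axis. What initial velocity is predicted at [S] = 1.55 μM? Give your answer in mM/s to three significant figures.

137 mM/s

The y-intercept is 1/Vmax, so Vmax = 1/0.00521 = 192 mM/s.
The slope is Km/Vmax, so Km = 0.00326 × 192 = 0.626 μM.
Then v = 192 × 1.55/(0.626 + 1.55) = 137 mM/s.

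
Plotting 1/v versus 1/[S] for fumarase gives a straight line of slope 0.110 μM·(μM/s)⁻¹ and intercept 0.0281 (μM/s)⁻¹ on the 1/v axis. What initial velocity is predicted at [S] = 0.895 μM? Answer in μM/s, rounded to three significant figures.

6.62 μM/s

The y-intercept is 1/Vmax, so Vmax = 1/0.0281 = 35.6 μM/s.
The slope is Km/Vmax, so Km = 0.110 × 35.6 = 3.91 μM.
Then v = 35.6 × 0.895/(3.91 + 0.895) = 6.62 μM/s.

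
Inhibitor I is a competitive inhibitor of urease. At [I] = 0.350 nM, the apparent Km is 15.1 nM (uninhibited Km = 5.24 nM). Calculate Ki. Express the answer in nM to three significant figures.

0.186 nM

Competitive: Km,app = α·Km with α = 1 + [I]/Ki.
α = Km,app/Km = 15.1/5.24 = 2.882.
Since α = 1 + [I]/Ki, [I]/Ki = 2.882 − 1 = 1.882 and Ki = 0.350/1.882 = 0.186 nM.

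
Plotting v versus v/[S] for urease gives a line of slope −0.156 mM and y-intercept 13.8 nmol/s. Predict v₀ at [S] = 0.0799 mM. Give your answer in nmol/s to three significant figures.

4.67 nmol/s

In the Eadie–Hofstee form v = Vmax − Km·(v/[S]), the slope is −Km and the intercept is Vmax, so Km = 0.156 mM and Vmax = 13.8 nmol/s.
v = 13.8 × 0.0799/(0.156 + 0.0799) = 4.67 nmol/s.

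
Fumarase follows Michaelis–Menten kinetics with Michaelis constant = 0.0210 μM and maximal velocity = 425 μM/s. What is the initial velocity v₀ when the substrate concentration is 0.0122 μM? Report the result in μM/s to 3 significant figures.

156 μM/s

v = Vmax·[S]/(Km + [S]) = 425 × 0.0122 / (0.0210 + 0.0122)
  = 5.185 / 0.03320 = 156 μM/s.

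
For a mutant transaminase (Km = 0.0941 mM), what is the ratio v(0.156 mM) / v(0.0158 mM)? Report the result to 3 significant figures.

The fractional saturations are [S]/(Km+[S]) = 0.0158/0.1099 = 0.1438 and 0.156/0.2501 = 0.6238.
v₂/v₁ is just their ratio: 0.6238/0.1438 = 4.34.

4.34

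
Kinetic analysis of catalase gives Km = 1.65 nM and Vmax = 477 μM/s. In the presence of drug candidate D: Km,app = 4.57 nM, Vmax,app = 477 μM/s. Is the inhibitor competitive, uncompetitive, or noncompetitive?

Km increases (1.65 → 4.57 nM) while Vmax is unchanged — the hallmark of competitive inhibition.

competitive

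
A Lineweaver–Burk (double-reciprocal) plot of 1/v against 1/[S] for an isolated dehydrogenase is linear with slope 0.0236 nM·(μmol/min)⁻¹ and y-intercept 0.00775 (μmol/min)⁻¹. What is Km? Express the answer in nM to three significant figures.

3.05 nM

y-intercept = 1/Vmax ⇒ Vmax = 129 μmol/min; slope = Km/Vmax ⇒ Km = slope × Vmax.
Km = 0.0236 × 129 = 3.05 nM.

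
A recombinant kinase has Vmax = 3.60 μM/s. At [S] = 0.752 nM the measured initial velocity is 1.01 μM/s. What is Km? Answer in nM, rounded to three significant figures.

v/Vmax = 1.01/3.60 = 0.2806 = [S]/(Km+[S]).
So Km + [S] = [S]/0.2806 = 2.680 nM, giving Km = 2.680 − 0.752 = 1.93 nM.

1.93 nM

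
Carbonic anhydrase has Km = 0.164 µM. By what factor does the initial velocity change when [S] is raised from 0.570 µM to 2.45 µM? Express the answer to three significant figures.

1.21

Since Vmax cancels, v₂/v₁ = [S]₂(Km+[S]₁) / [S]₁(Km+[S]₂).
= 2.45×(0.164+0.570) / (0.570×(0.164+2.45)) = 1.798/1.490 = 1.21.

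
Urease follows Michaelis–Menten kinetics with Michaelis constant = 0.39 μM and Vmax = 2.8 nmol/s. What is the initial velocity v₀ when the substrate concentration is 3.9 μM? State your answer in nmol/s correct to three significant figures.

2.55 nmol/s

v = Vmax·[S]/(Km + [S]) = 2.8 × 3.9 / (0.39 + 3.9)
  = 10.92 / 4.290 = 2.55 nmol/s.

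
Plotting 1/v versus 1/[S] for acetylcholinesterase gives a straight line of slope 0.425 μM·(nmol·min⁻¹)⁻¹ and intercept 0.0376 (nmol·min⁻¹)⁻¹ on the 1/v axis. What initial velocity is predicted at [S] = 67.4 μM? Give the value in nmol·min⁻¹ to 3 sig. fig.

22.8 nmol·min⁻¹

The y-intercept is 1/Vmax, so Vmax = 1/0.0376 = 26.6 nmol·min⁻¹.
The slope is Km/Vmax, so Km = 0.425 × 26.6 = 11.3 μM.
Then v = 26.6 × 67.4/(11.3 + 67.4) = 22.8 nmol·min⁻¹.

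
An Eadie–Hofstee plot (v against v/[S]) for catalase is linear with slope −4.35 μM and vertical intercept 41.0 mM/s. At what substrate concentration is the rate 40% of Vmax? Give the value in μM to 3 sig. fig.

2.90 μM

The Eadie–Hofstee slope gives Km = 4.35 μM (slope = −Km).
v/Vmax = [S]/(Km+[S]) = 0.4 ⇒ [S] = Km·0.4/(1−0.4) = 4.35 × 0.6667 = 2.90 μM.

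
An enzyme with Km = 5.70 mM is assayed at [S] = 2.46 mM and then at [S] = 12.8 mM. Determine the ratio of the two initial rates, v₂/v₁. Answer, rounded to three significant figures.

Since Vmax cancels, v₂/v₁ = [S]₂(Km+[S]₁) / [S]₁(Km+[S]₂).
= 12.8×(5.70+2.46) / (2.46×(5.70+12.8)) = 104.4/45.51 = 2.30.

2.30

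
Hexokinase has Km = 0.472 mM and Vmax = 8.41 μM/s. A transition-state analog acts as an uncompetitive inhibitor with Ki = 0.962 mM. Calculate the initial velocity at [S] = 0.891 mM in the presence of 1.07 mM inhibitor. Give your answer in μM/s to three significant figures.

3.18 μM/s

α = 1 + [I]/Ki = 1 + 1.07/0.962 = 2.112.
For an uncompetitive inhibitor, both parameters are divided by α, giving Vmax/α and Km/α: Km,app = 0.223 mM, Vmax,app = 3.98 μM/s.
v = Vmax,app·[S]/(Km,app + [S]) = 3.98 × 0.891/(0.223 + 0.891) = 3.18 μM/s.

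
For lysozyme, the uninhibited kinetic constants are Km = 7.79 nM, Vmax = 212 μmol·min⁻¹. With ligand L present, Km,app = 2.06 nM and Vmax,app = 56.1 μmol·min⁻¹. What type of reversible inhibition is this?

uncompetitive

Both Km and Vmax decrease by the same factor (~3.78-fold) — characteristic of uncompetitive inhibition.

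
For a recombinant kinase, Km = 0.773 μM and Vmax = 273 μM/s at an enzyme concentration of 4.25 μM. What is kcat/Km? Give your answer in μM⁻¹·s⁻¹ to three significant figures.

83.1 μM⁻¹·s⁻¹

kcat = Vmax/[E]total = 273/4.25 = 64.2 s⁻¹.
kcat/Km = 64.2/0.773 = 83.1 μM⁻¹·s⁻¹.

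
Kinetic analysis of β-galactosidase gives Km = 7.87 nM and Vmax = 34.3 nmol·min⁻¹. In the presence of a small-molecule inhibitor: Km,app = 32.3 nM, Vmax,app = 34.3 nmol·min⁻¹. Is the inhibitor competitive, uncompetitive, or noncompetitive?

Km increases (7.87 → 32.3 nM) while Vmax is unchanged — the hallmark of competitive inhibition.

competitive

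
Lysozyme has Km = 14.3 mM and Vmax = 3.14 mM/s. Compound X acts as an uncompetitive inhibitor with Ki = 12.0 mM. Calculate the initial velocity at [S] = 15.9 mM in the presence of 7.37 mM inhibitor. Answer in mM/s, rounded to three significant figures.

1.25 mM/s

α = 1 + [I]/Ki = 1 + 7.37/12.0 = 1.614.
For an uncompetitive inhibitor, both parameters are divided by α, giving Vmax/α and Km/α: Km,app = 8.86 mM, Vmax,app = 1.95 mM/s.
v = Vmax,app·[S]/(Km,app + [S]) = 1.95 × 15.9/(8.86 + 15.9) = 1.25 mM/s.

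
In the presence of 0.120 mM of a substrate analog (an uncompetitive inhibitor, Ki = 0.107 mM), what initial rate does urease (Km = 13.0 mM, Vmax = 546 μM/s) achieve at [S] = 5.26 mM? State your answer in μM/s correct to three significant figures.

With α = 1 + [I]/Ki = 1 + 0.120/0.107 = 2.121, the uncompetitive rate law is v = (Vmax/α)·[S] / (Km/α + [S]).
v = (546/2.121)×5.26 / (13.0/2.121 + 5.26) = 1354/11.39 = 119 μM/s.

119 μM/s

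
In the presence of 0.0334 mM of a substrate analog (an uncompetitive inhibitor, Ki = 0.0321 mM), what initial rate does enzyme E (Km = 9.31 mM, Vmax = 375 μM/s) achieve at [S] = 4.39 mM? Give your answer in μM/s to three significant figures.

90.1 μM/s

With α = 1 + [I]/Ki = 1 + 0.0334/0.0321 = 2.040, the uncompetitive rate law is v = (Vmax/α)·[S] / (Km/α + [S]).
v = (375/2.040)×4.39 / (9.31/2.040 + 4.39) = 806.8/8.953 = 90.1 μM/s.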